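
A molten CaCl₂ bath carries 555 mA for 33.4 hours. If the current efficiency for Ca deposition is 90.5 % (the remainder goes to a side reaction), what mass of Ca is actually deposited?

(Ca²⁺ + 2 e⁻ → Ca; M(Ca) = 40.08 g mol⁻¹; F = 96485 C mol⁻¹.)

Q = I·t = 0.5550 × 120240 = 66730 C.
n(e⁻) = 66730/96485 = 0.6916 mol; theoretically n(Ca) = 0.6916/2 = 0.3458 mol, m_theo = 13.86 g.
At 90.5 % efficiency, m_actual = 0.905 × 13.86 = 12.5 g.

12.5 g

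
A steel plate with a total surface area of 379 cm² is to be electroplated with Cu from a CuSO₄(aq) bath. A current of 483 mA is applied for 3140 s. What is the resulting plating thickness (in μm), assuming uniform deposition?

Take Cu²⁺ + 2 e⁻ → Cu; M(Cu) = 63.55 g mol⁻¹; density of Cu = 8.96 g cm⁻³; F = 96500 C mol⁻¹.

Q = I·t = 0.4830 × 3140.0 = 1517 C; n(e⁻) = 0.01572 mol.
n(Cu) = n(e⁻)/2 = 0.007858 mol, so m = 0.007858 × 63.55 = 0.4994 g.
Volume = m/ρ = 0.4994 / 8.96 = 0.05573 cm³.
Thickness = V/A = 0.05573 / 379 = 1.47 × 10⁻⁴ cm = 1.47 μm.

1.47 μm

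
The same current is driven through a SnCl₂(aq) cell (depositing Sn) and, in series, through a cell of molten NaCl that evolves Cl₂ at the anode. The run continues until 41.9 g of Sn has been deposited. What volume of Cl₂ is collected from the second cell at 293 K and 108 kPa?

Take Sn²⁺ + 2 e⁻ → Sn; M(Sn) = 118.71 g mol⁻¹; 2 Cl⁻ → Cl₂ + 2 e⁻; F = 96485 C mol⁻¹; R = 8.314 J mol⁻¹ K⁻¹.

n(Sn) = 41.9 / 118.71 = 0.3530 mol, so n(e⁻) = 2 × 0.3530 = 0.7059 mol.
The cells are in series, so the same 0.7059 mol of electrons passes through the second cell.
2 Cl⁻ → Cl₂ + 2 e⁻ — 2 mol e⁻ per mol Cl₂, so n(Cl₂) = 0.7059/2 = 0.3530 mol.
V = nRT/P = (0.3530 × 8.314 × 293) / (108 × 10³) = 0.00796 m³ = 7.96 L.

7.96 L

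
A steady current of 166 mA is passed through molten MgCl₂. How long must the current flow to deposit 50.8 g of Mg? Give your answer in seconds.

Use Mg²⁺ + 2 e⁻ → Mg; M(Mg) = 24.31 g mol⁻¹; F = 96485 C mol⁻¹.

2.43 × 10⁶ s

n(Mg) = m/M = 50.8 / 24.31 = 2.090 mol.
Each Mg atom requires 2 electrons, so n(e⁻) = 2 × 2.090 = 4.179 mol.
Q = n(e⁻)·F = 4.179 × 96485 = 403200 C.
t = Q/I = 403200 / 0.1660 A = 2429000 s.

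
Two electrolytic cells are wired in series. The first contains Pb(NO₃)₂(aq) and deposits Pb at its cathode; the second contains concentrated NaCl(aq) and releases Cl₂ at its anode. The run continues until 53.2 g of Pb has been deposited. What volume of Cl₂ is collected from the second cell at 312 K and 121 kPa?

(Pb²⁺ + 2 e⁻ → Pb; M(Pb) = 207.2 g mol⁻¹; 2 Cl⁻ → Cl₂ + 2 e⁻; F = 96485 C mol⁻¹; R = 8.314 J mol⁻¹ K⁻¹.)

n(Pb) = 53.2 / 207.2 = 0.2568 mol, so n(e⁻) = 2 × 0.2568 = 0.5135 mol.
The cells are in series, so the same 0.5135 mol of electrons passes through the second cell.
2 Cl⁻ → Cl₂ + 2 e⁻ — 2 mol e⁻ per mol Cl₂, so n(Cl₂) = 0.5135/2 = 0.2568 mol.
V = nRT/P = (0.2568 × 8.314 × 312) / (121 × 10³) = 0.00550 m³ = 5.50 L.

5.50 L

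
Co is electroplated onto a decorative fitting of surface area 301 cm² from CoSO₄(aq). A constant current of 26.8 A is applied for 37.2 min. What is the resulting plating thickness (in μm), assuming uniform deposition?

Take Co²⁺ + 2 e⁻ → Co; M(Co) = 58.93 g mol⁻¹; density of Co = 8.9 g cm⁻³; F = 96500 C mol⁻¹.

Q = I·t = 26.80 × 2232.0 = 59820 C; n(e⁻) = 0.6199 mol.
n(Co) = n(e⁻)/2 = 0.3099 mol, so m = 0.3099 × 58.93 = 18.26 g.
Volume = m/ρ = 18.26 / 8.9 = 2.052 cm³.
Thickness = V/A = 2.052 / 301 = 0.00682 cm = 68.2 μm.

68.2 μm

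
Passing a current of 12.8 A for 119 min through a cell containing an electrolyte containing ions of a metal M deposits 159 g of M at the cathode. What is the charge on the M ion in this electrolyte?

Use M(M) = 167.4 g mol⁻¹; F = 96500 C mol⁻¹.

+1

Q = I·t = 12.80 A × 7140.0 s = 91390 C, so n(e⁻) = 91390/96500 = 0.9471 mol.
n(M) deposited = 159 / 167.4 = 0.9498 mol.
Electrons per atom = n(e⁻)/n(M) = 0.9471 / 0.9498 = 0.997 ≈ 1, so the ion is M⁺.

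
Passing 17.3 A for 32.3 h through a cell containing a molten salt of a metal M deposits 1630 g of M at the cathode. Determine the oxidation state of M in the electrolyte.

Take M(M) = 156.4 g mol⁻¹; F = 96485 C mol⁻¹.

+2

Q = I·t = 17.30 A × 116280 s = 2012000 C, so n(e⁻) = 2012000/96485 = 20.85 mol.
n(M) deposited = 1630 / 156.4 = 10.42 mol.
Electrons per atom = n(e⁻)/n(M) = 20.85 / 10.42 = 2.00 ≈ 2, so the ion is M²⁺.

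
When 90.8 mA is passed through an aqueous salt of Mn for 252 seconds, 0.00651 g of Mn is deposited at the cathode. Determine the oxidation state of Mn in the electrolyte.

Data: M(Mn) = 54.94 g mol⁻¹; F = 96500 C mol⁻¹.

+2

Q = I·t = 0.09080 A × 252.00 s = 22.88 C, so n(e⁻) = 22.88/96500 = 0.0002371 mol.
n(Mn) deposited = 0.00651 / 54.94 = 0.0001185 mol.
Electrons per atom = n(e⁻)/n(Mn) = 0.0002371 / 0.0001185 = 2.00 ≈ 2, so the ion is Mn²⁺.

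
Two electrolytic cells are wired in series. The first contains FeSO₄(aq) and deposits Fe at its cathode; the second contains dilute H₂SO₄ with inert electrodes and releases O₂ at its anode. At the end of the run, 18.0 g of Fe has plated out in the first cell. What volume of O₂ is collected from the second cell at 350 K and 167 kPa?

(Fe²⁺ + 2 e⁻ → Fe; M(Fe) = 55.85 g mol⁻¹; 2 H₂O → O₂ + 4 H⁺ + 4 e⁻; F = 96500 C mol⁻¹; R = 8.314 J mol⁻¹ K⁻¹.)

n(Fe) = 18.0 / 55.85 = 0.3223 mol, so n(e⁻) = 2 × 0.3223 = 0.6446 mol.
The cells are in series, so the same 0.6446 mol of electrons passes through the second cell.
2 H₂O → O₂ + 4 H⁺ + 4 e⁻ — 4 mol e⁻ per mol O₂, so n(O₂) = 0.6446/4 = 0.1611 mol.
V = nRT/P = (0.1611 × 8.314 × 350) / (167 × 10³) = 0.00281 m³ = 2.81 L.

2.81 L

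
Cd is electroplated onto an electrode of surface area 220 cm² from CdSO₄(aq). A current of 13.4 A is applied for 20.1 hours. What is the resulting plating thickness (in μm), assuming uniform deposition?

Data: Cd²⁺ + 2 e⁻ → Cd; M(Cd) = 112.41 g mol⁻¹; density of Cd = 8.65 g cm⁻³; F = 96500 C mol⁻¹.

2970 μm

Q = I·t = 13.40 × 72360 = 969600 C; n(e⁻) = 10.05 mol.
n(Cd) = n(e⁻)/2 = 5.024 mol, so m = 5.024 × 112.41 = 564.7 g.
Volume = m/ρ = 564.7 / 8.65 = 65.29 cm³.
Thickness = V/A = 65.29 / 220 = 0.297 cm = 2970 μm.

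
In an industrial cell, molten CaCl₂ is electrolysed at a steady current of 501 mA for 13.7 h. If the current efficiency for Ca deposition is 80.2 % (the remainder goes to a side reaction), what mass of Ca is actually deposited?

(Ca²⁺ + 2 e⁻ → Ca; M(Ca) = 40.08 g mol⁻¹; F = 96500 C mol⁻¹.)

Q = I·t = 0.5010 × 49320 = 24710 C.
n(e⁻) = 24710/96500 = 0.2561 mol; theoretically n(Ca) = 0.2561/2 = 0.1280 mol, m_theo = 5.131 g.
At 80.2 % efficiency, m_actual = 0.802 × 5.131 = 4.12 g.

4.12 g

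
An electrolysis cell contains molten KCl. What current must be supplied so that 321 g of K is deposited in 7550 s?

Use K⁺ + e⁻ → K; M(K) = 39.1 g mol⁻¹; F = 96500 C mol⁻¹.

105 A

n(K) = 321 / 39.1 = 8.210 mol.
n(e⁻) = 1 × 8.210 = 8.210 mol.
Q = n(e⁻)·F = 8.210 × 96500 = 792200 C.
I = Q/t = 792200 / 7550.0 s = 105 A.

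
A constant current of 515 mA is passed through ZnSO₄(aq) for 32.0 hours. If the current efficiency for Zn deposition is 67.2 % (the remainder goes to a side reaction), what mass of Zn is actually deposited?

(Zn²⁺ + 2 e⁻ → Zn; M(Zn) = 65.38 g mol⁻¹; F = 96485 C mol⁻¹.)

Q = I·t = 0.5150 × 115200 = 59330 C.
n(e⁻) = 59330/96485 = 0.6149 mol; theoretically n(Zn) = 0.6149/2 = 0.3074 mol, m_theo = 20.10 g.
At 67.2 % efficiency, m_actual = 0.672 × 20.10 = 13.5 g.

13.5 g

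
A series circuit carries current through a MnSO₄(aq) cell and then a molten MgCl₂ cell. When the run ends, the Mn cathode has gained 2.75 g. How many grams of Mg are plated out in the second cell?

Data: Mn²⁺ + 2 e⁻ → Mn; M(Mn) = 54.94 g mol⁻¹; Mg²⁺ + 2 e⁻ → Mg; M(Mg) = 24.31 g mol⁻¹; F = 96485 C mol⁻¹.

n(Mn) = 2.75 / 54.94 = 0.05005 mol.
Since Mn²⁺ + 2 e⁻ → Mn, n(e⁻) passed = 2 × 0.05005 = 0.1001 mol.
Cells in series carry the same charge, so the same 0.1001 mol of electrons passes through cell 2.
Mg²⁺ + 2 e⁻ → Mg, so n(Mg) = 0.1001 / 2 = 0.05005 mol.
m(Mg) = 0.05005 × 24.31 = 1.22 g.

1.22 g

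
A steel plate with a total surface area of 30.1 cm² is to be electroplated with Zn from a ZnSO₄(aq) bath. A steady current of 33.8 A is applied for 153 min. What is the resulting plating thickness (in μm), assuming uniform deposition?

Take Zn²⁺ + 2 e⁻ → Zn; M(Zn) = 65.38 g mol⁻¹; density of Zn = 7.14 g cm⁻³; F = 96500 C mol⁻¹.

4890 μm

Q = I·t = 33.80 × 9180.0 = 310300 C; n(e⁻) = 3.215 mol.
n(Zn) = n(e⁻)/2 = 1.608 mol, so m = 1.608 × 65.38 = 105.1 g.
Volume = m/ρ = 105.1 / 7.14 = 14.72 cm³.
Thickness = V/A = 14.72 / 30.1 = 0.489 cm = 4890 μm.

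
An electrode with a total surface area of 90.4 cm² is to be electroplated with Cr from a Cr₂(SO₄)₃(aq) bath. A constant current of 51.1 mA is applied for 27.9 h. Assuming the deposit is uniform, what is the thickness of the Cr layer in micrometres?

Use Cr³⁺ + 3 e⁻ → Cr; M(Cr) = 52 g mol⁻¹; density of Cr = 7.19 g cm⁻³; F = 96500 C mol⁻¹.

Q = I·t = 0.05110 × 100440 = 5132 C; n(e⁻) = 0.05319 mol.
n(Cr) = n(e⁻)/3 = 0.01773 mol, so m = 0.01773 × 52 = 0.9219 g.
Volume = m/ρ = 0.9219 / 7.19 = 0.1282 cm³.
Thickness = V/A = 0.1282 / 90.4 = 0.00142 cm = 14.2 μm.

14.2 μm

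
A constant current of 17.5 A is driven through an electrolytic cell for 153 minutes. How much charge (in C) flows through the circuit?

Q = I·t = 17.50 A × 9180.0 s = 1.61 × 10⁵ C.

1.61 × 10⁵ C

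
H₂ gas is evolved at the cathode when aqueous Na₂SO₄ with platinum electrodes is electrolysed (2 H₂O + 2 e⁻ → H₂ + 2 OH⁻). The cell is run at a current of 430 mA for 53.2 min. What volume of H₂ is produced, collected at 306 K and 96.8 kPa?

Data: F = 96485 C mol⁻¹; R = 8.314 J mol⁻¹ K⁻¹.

0.187 L

Q = I·t = 0.4300 A × 3192.0 s = 1373 C.
n(e⁻) = Q/F = 1373 / 96485 = 0.01423 mol.
2 electrons are transferred per H₂ molecule, so n(H₂) = 0.01423 / 2 = 0.007113 mol.
V = nRT/P = (0.007113 × 8.314 × 306) / (96.8 × 10³ Pa) = 1.87 × 10⁻⁴ m³ = 0.187 L.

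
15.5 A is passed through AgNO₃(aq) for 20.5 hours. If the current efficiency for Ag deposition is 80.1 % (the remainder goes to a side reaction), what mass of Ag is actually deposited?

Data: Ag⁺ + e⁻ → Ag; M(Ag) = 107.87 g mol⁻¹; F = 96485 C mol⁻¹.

1020 g

Q = I·t = 15.50 × 73800 = 1144000 C.
n(e⁻) = 1144000/96485 = 11.86 mol; theoretically n(Ag) = 11.86/1 = 11.86 mol, m_theo = 1279 g.
At 80.1 % efficiency, m_actual = 0.801 × 1279 = 1020 g.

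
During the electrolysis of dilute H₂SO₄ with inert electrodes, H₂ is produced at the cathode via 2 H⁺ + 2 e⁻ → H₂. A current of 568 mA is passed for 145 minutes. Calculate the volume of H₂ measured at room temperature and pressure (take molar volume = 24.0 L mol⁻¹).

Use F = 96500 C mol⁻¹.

Q = I·t = 0.5680 A × 8700.0 s = 4942 C.
n(e⁻) = Q/F = 4942 / 96500 = 0.05121 mol.
2 electrons are transferred per H₂ molecule, so n(H₂) = 0.05121 / 2 = 0.02560 mol.
V = n × V_m = 0.02560 × 24.0 = 0.614 L.

0.614 L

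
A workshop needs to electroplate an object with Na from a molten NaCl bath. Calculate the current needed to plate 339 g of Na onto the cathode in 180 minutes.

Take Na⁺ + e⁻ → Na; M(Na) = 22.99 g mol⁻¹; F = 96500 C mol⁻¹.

n(Na) = 339 / 22.99 = 14.75 mol.
n(e⁻) = 1 × 14.75 = 14.75 mol.
Q = n(e⁻)·F = 14.75 × 96500 = 1423000 C.
I = Q/t = 1423000 / 10800 s = 132 A.

132 A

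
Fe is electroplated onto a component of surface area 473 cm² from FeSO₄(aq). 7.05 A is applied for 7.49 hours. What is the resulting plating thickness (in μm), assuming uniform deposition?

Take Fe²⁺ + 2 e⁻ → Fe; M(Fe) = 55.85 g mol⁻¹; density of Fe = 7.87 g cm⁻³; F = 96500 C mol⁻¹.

Q = I·t = 7.050 × 26964 = 190100 C; n(e⁻) = 1.970 mol.
n(Fe) = n(e⁻)/2 = 0.9850 mol, so m = 0.9850 × 55.85 = 55.01 g.
Volume = m/ρ = 55.01 / 7.87 = 6.990 cm³.
Thickness = V/A = 6.990 / 473 = 0.0148 cm = 148 μm.

148 μm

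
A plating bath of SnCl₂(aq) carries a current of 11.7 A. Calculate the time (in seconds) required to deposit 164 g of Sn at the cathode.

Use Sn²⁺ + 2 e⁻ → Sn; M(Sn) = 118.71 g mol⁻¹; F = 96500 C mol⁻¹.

n(Sn) = m/M = 164 / 118.71 = 1.382 mol.
Each Sn atom requires 2 electrons, so n(e⁻) = 2 × 1.382 = 2.763 mol.
Q = n(e⁻)·F = 2.763 × 96500 = 266600 C.
t = Q/I = 266600 / 11.70 A = 22790 s.

22800 s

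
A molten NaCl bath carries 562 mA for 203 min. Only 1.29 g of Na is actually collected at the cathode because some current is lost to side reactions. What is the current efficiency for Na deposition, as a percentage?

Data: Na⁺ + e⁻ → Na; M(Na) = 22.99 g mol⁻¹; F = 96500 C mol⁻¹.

79.1 %

Q = I·t = 0.5620 × 12180 = 6845 C; n(e⁻) = 6845/96500 = 0.07093 mol.
Theoretical n(Na) = n(e⁻)/1 = 0.07093 mol, i.e. m_theo = 0.07093 × 22.99 = 1.631 g.
Efficiency = m_actual / m_theo = 1.29 / 1.631 = 79.1 %.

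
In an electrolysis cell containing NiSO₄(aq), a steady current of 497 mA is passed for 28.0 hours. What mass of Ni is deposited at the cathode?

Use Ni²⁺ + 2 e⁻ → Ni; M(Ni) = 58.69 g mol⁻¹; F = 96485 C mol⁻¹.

15.2 g

Q = I·t = 0.4970 A × 100800 s = 50100 C.
n(e⁻) = Q/F = 50100 / 96485 = 0.5192 mol.
Ni²⁺ + 2 e⁻ → Ni, so n(Ni) = n(e⁻)/2 = 0.2596 mol.
m = n·M = 0.2596 × 58.69 = 15.2 g.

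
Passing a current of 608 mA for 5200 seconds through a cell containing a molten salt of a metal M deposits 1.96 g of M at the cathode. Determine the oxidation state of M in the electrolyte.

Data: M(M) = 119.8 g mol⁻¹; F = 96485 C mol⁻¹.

+2

Q = I·t = 0.6080 A × 5200.0 s = 3162 C, so n(e⁻) = 3162/96485 = 0.03277 mol.
n(M) deposited = 1.96 / 119.8 = 0.01636 mol.
Electrons per atom = n(e⁻)/n(M) = 0.03277 / 0.01636 = 2.00 ≈ 2, so the ion is M²⁺.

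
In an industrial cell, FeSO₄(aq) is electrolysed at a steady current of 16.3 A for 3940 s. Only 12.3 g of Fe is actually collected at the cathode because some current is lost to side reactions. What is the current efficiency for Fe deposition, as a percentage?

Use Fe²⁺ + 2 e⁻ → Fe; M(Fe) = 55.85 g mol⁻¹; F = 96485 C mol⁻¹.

Q = I·t = 16.30 × 3940.0 = 64220 C; n(e⁻) = 64220/96485 = 0.6656 mol.
Theoretical n(Fe) = n(e⁻)/2 = 0.3328 mol, i.e. m_theo = 0.3328 × 55.85 = 18.59 g.
Efficiency = m_actual / m_theo = 12.3 / 18.59 = 66.2 %.

66.2 %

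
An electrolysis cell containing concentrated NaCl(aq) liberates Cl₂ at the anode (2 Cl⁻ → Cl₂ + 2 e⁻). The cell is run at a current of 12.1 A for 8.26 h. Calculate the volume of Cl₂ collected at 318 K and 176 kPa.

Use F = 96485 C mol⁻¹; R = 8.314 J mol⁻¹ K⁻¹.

28.0 L

Q = I·t = 12.10 A × 29736 s = 359800 C.
n(e⁻) = Q/F = 359800 / 96485 = 3.729 mol.
2 electrons are transferred per Cl₂ molecule, so n(Cl₂) = 3.729 / 2 = 1.865 mol.
V = nRT/P = (1.865 × 8.314 × 318) / (176 × 10³ Pa) = 0.0280 m³ = 28.0 L.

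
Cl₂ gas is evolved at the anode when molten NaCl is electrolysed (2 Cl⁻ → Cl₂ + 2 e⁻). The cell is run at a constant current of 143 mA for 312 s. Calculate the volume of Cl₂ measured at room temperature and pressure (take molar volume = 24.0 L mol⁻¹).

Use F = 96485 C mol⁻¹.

Q = I·t = 0.1430 A × 312.00 s = 44.62 C.
n(e⁻) = Q/F = 44.62 / 96485 = 0.0004624 mol.
2 electrons are transferred per Cl₂ molecule, so n(Cl₂) = 0.0004624 / 2 = 0.0002312 mol.
V = n × V_m = 0.0002312 × 24.0 = 0.00555 L.

0.00555 L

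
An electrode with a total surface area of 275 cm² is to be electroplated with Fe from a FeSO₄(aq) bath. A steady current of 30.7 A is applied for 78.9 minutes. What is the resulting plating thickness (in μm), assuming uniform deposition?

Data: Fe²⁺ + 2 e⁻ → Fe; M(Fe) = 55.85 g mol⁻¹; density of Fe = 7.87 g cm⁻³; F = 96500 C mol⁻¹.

194 μm

Q = I·t = 30.70 × 4734.0 = 145300 C; n(e⁻) = 1.506 mol.
n(Fe) = n(e⁻)/2 = 0.7530 mol, so m = 0.7530 × 55.85 = 42.06 g.
Volume = m/ρ = 42.06 / 7.87 = 5.344 cm³.
Thickness = V/A = 5.344 / 275 = 0.0194 cm = 194 μm.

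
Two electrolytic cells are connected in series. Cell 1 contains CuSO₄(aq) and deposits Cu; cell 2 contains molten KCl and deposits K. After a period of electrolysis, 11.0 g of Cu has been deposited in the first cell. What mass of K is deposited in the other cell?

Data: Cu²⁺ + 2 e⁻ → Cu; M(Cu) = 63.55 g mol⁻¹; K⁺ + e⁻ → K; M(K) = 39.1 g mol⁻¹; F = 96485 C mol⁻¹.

n(Cu) = 11.0 / 63.55 = 0.1731 mol.
Since Cu²⁺ + 2 e⁻ → Cu, n(e⁻) passed = 2 × 0.1731 = 0.3462 mol.
Cells in series carry the same charge, so the same 0.3462 mol of electrons passes through cell 2.
K⁺ + e⁻ → K, so n(K) = 0.3462 / 1 = 0.3462 mol.
m(K) = 0.3462 × 39.1 = 13.5 g.

13.5 g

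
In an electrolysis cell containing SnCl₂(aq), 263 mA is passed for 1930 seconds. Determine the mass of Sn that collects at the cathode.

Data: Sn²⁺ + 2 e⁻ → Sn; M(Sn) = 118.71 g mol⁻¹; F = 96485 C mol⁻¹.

0.312 g

Q = I·t = 0.2630 A × 1930.0 s = 507.6 C.
n(e⁻) = Q/F = 507.6 / 96485 = 0.005261 mol.
Sn²⁺ + 2 e⁻ → Sn, so n(Sn) = n(e⁻)/2 = 0.002630 mol.
m = n·M = 0.002630 × 118.71 = 0.312 g.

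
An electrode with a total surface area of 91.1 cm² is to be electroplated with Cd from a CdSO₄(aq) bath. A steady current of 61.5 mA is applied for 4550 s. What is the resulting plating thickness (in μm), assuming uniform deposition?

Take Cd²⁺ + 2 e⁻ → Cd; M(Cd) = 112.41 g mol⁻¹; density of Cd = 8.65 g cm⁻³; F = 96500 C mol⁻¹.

Q = I·t = 0.06150 × 4550.0 = 279.8 C; n(e⁻) = 0.002900 mol.
n(Cd) = n(e⁻)/2 = 0.001450 mol, so m = 0.001450 × 112.41 = 0.1630 g.
Volume = m/ρ = 0.1630 / 8.65 = 0.01884 cm³.
Thickness = V/A = 0.01884 / 91.1 = 2.07 × 10⁻⁴ cm = 2.07 μm.

2.07 μm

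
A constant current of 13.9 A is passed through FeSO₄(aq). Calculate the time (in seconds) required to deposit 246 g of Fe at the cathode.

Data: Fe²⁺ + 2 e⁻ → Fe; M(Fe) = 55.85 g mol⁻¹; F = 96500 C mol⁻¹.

61200 s

n(Fe) = m/M = 246 / 55.85 = 4.405 mol.
Each Fe atom requires 2 electrons, so n(e⁻) = 2 × 4.405 = 8.809 mol.
Q = n(e⁻)·F = 8.809 × 96500 = 850100 C.
t = Q/I = 850100 / 13.90 A = 61160 s.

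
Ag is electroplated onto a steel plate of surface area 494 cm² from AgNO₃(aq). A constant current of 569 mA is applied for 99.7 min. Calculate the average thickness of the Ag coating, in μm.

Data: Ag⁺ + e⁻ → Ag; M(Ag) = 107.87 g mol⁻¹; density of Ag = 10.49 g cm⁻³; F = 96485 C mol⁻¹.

Q = I·t = 0.5690 × 5982.0 = 3404 C; n(e⁻) = 0.03528 mol.
n(Ag) = n(e⁻)/1 = 0.03528 mol, so m = 0.03528 × 107.87 = 3.805 g.
Volume = m/ρ = 3.805 / 10.49 = 0.3628 cm³.
Thickness = V/A = 0.3628 / 494 = 7.34 × 10⁻⁴ cm = 7.34 μm.

7.34 μm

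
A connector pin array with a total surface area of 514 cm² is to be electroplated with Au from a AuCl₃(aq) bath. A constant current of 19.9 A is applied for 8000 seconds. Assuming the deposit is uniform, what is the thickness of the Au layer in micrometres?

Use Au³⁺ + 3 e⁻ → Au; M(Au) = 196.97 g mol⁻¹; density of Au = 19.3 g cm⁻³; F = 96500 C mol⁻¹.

109 μm

Q = I·t = 19.90 × 8000.0 = 159200 C; n(e⁻) = 1.650 mol.
n(Au) = n(e⁻)/3 = 0.5499 mol, so m = 0.5499 × 196.97 = 108.3 g.
Volume = m/ρ = 108.3 / 19.3 = 5.612 cm³.
Thickness = V/A = 5.612 / 514 = 0.0109 cm = 109 μm.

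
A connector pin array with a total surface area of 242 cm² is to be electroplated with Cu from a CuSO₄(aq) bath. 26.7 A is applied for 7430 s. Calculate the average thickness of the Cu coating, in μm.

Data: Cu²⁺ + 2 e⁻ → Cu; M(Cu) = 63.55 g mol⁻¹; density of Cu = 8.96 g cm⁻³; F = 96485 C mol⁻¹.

Q = I·t = 26.70 × 7430.0 = 198400 C; n(e⁻) = 2.056 mol.
n(Cu) = n(e⁻)/2 = 1.028 mol, so m = 1.028 × 63.55 = 65.33 g.
Volume = m/ρ = 65.33 / 8.96 = 7.292 cm³.
Thickness = V/A = 7.292 / 242 = 0.0301 cm = 301 μm.

301 μm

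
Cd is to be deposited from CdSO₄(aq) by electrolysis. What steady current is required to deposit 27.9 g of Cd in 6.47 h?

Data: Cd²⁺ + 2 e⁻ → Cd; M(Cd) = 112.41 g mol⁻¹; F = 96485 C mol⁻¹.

n(Cd) = 27.9 / 112.41 = 0.2482 mol.
n(e⁻) = 2 × 0.2482 = 0.4964 mol.
Q = n(e⁻)·F = 0.4964 × 96485 = 47890 C.
I = Q/t = 47890 / 23292 s = 2.06 A.

2.06 A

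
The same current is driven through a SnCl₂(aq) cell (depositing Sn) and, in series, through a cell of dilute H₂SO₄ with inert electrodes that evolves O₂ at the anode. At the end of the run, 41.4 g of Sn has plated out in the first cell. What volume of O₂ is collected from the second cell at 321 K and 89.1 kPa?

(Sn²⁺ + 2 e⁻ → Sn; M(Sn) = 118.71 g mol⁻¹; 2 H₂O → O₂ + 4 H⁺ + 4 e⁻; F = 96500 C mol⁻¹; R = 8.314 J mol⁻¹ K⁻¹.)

n(Sn) = 41.4 / 118.71 = 0.3487 mol, so n(e⁻) = 2 × 0.3487 = 0.6975 mol.
The cells are in series, so the same 0.6975 mol of electrons passes through the second cell.
2 H₂O → O₂ + 4 H⁺ + 4 e⁻ — 4 mol e⁻ per mol O₂, so n(O₂) = 0.6975/4 = 0.1744 mol.
V = nRT/P = (0.1744 × 8.314 × 321) / (89.1 × 10³) = 0.00522 m³ = 5.22 L.

5.22 L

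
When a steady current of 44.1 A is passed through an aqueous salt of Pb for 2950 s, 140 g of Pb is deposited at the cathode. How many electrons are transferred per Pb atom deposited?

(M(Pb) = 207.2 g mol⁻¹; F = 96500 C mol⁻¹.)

Q = I·t = 44.10 A × 2950.0 s = 130100 C, so n(e⁻) = 130100/96500 = 1.348 mol.
n(Pb) deposited = 140 / 207.2 = 0.6757 mol.
Electrons per atom = n(e⁻)/n(Pb) = 1.348 / 0.6757 = 2.00 ≈ 2, so the ion is Pb²⁺.

2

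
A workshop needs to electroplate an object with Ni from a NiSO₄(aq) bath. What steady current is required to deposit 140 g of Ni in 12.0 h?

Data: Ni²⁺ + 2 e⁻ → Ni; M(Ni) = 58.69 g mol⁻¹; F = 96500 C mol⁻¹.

n(Ni) = 140 / 58.69 = 2.385 mol.
n(e⁻) = 2 × 2.385 = 4.771 mol.
Q = n(e⁻)·F = 4.771 × 96500 = 460400 C.
I = Q/t = 460400 / 43200 s = 10.7 A.

10.7 A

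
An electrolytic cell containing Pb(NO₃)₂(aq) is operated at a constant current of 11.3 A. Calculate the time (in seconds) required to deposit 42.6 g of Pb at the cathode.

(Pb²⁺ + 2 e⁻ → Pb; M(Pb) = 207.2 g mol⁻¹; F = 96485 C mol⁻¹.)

3510 s

n(Pb) = m/M = 42.6 / 207.2 = 0.2056 mol.
Each Pb atom requires 2 electrons, so n(e⁻) = 2 × 0.2056 = 0.4112 mol.
Q = n(e⁻)·F = 0.4112 × 96485 = 39670 C.
t = Q/I = 39670 / 11.30 A = 3511 s.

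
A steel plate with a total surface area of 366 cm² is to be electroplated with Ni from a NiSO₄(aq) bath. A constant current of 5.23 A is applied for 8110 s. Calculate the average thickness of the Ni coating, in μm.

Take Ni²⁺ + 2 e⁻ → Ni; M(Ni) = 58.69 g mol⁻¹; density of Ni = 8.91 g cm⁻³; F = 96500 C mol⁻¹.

39.6 μm

Q = I·t = 5.230 × 8110.0 = 42420 C; n(e⁻) = 0.4395 mol.
n(Ni) = n(e⁻)/2 = 0.2198 mol, so m = 0.2198 × 58.69 = 12.90 g.
Volume = m/ρ = 12.90 / 8.91 = 1.448 cm³.
Thickness = V/A = 1.448 / 366 = 0.00396 cm = 39.6 μm.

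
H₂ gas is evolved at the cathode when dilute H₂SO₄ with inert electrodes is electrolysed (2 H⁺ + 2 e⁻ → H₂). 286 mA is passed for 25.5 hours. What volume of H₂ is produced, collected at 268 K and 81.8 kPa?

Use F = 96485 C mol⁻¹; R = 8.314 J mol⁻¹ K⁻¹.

Q = I·t = 0.2860 A × 91800 s = 26250 C.
n(e⁻) = Q/F = 26250 / 96485 = 0.2721 mol.
2 electrons are transferred per H₂ molecule, so n(H₂) = 0.2721 / 2 = 0.1361 mol.
V = nRT/P = (0.1361 × 8.314 × 268) / (81.8 × 10³ Pa) = 0.00371 m³ = 3.71 L.

3.71 L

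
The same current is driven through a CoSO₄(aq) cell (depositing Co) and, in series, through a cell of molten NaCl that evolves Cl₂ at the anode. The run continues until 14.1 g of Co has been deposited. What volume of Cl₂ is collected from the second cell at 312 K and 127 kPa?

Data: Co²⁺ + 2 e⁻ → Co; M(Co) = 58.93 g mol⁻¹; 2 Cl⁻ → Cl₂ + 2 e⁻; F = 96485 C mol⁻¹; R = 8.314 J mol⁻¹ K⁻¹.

4.89 L

n(Co) = 14.1 / 58.93 = 0.2393 mol, so n(e⁻) = 2 × 0.2393 = 0.4785 mol.
The cells are in series, so the same 0.4785 mol of electrons passes through the second cell.
2 Cl⁻ → Cl₂ + 2 e⁻ — 2 mol e⁻ per mol Cl₂, so n(Cl₂) = 0.4785/2 = 0.2393 mol.
V = nRT/P = (0.2393 × 8.314 × 312) / (127 × 10³) = 0.00489 m³ = 4.89 L.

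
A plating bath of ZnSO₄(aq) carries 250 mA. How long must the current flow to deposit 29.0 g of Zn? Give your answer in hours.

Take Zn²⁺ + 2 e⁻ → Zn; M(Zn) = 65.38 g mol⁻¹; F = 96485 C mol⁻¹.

95.1 h

n(Zn) = m/M = 29.0 / 65.38 = 0.4436 mol.
Each Zn atom requires 2 electrons, so n(e⁻) = 2 × 0.4436 = 0.8871 mol.
Q = n(e⁻)·F = 0.8871 × 96485 = 85590 C.
t = Q/I = 85590 / 0.2500 A = 342400 s = 95.1 h.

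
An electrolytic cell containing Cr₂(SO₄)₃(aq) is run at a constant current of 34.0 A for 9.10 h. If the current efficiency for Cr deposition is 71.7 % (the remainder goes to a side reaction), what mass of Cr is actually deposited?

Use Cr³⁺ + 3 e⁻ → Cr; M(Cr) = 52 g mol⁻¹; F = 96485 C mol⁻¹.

143 g

Q = I·t = 34.00 × 32760 = 1114000 C.
n(e⁻) = 1114000/96485 = 11.54 mol; theoretically n(Cr) = 11.54/3 = 3.848 mol, m_theo = 200.1 g.
At 71.7 % efficiency, m_actual = 0.717 × 200.1 = 143 g.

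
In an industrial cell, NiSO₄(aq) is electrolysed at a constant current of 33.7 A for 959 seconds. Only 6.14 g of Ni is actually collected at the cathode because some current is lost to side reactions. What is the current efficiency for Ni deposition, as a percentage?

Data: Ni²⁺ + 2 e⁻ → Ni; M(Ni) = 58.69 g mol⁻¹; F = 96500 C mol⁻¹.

62.5 %

Q = I·t = 33.70 × 959.00 = 32320 C; n(e⁻) = 32320/96500 = 0.3349 mol.
Theoretical n(Ni) = n(e⁻)/2 = 0.1675 mol, i.e. m_theo = 0.1675 × 58.69 = 9.828 g.
Efficiency = m_actual / m_theo = 6.14 / 9.828 = 62.5 %.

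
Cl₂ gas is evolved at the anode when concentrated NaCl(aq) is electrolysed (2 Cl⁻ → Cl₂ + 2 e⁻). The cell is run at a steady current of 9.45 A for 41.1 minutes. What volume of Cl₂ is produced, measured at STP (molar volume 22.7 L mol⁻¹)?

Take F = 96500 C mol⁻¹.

2.74 L

Q = I·t = 9.450 A × 2466.0 s = 23300 C.
n(e⁻) = Q/F = 23300 / 96500 = 0.2415 mol.
2 electrons are transferred per Cl₂ molecule, so n(Cl₂) = 0.2415 / 2 = 0.1207 mol.
V = n × V_m = 0.1207 × 22.7 = 2.74 L.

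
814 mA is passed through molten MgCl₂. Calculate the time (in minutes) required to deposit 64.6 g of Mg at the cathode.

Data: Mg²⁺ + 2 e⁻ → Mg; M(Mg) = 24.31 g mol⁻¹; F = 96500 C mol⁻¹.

10500 min

n(Mg) = m/M = 64.6 / 24.31 = 2.657 mol.
Each Mg atom requires 2 electrons, so n(e⁻) = 2 × 2.657 = 5.315 mol.
Q = n(e⁻)·F = 5.315 × 96500 = 512900 C.
t = Q/I = 512900 / 0.8140 A = 630100 s = 10500 min.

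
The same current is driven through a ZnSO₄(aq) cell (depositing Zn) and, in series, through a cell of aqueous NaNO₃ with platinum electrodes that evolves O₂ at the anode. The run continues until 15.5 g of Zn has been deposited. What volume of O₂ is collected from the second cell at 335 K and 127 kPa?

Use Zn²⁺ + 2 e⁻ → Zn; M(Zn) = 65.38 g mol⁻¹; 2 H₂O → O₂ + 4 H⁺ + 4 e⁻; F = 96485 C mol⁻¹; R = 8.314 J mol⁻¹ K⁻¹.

2.60 L

n(Zn) = 15.5 / 65.38 = 0.2371 mol, so n(e⁻) = 2 × 0.2371 = 0.4742 mol.
The cells are in series, so the same 0.4742 mol of electrons passes through the second cell.
2 H₂O → O₂ + 4 H⁺ + 4 e⁻ — 4 mol e⁻ per mol O₂, so n(O₂) = 0.4742/4 = 0.1185 mol.
V = nRT/P = (0.1185 × 8.314 × 335) / (127 × 10³) = 0.00260 m³ = 2.60 L.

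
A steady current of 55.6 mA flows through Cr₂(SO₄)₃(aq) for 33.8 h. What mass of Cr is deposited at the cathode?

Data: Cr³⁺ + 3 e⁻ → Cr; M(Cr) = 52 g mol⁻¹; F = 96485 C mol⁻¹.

1.22 g

Q = I·t = 0.05560 A × 121680 s = 6765 C.
n(e⁻) = Q/F = 6765 / 96485 = 0.07012 mol.
Cr³⁺ + 3 e⁻ → Cr, so n(Cr) = n(e⁻)/3 = 0.02337 mol.
m = n·M = 0.02337 × 52 = 1.22 g.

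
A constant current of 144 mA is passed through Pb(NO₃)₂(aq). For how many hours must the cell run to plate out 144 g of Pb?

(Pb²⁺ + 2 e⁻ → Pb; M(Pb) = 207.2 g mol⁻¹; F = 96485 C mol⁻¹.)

259 h

n(Pb) = m/M = 144 / 207.2 = 0.6950 mol.
Each Pb atom requires 2 electrons, so n(e⁻) = 2 × 0.6950 = 1.390 mol.
Q = n(e⁻)·F = 1.390 × 96485 = 134100 C.
t = Q/I = 134100 / 0.1440 A = 931300 s = 259 h.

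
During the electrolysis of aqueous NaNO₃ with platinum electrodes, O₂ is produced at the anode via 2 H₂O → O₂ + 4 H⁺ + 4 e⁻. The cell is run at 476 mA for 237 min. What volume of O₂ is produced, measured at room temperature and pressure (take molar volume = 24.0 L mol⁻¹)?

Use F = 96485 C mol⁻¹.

0.421 L

Q = I·t = 0.4760 A × 14220 s = 6769 C.
n(e⁻) = Q/F = 6769 / 96485 = 0.07015 mol.
4 electrons are transferred per O₂ molecule, so n(O₂) = 0.07015 / 4 = 0.01754 mol.
V = n × V_m = 0.01754 × 24.0 = 0.421 L.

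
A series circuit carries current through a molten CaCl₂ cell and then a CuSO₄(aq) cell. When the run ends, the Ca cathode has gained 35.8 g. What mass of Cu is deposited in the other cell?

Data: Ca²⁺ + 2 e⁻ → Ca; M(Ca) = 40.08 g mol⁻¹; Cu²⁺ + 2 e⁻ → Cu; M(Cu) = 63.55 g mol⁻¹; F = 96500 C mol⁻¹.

n(Ca) = 35.8 / 40.08 = 0.8932 mol.
Since Ca²⁺ + 2 e⁻ → Ca, n(e⁻) passed = 2 × 0.8932 = 1.786 mol.
Cells in series carry the same charge, so the same 1.786 mol of electrons passes through cell 2.
Cu²⁺ + 2 e⁻ → Cu, so n(Cu) = 1.786 / 2 = 0.8932 mol.
m(Cu) = 0.8932 × 63.55 = 56.8 g.

56.8 g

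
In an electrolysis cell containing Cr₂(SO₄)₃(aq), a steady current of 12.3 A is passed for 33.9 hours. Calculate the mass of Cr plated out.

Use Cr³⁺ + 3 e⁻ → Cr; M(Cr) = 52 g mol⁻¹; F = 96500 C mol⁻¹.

Q = I·t = 12.30 A × 122040 s = 1501000 C.
n(e⁻) = Q/F = 1501000 / 96500 = 15.56 mol.
Cr³⁺ + 3 e⁻ → Cr, so n(Cr) = n(e⁻)/3 = 5.185 mol.
m = n·M = 5.185 × 52 = 270 g.

270 g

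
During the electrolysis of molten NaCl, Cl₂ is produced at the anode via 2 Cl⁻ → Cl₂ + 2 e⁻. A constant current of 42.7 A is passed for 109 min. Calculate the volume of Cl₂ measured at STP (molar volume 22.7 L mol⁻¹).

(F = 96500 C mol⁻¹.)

32.8 L

Q = I·t = 42.70 A × 6540.0 s = 279300 C.
n(e⁻) = Q/F = 279300 / 96500 = 2.894 mol.
2 electrons are transferred per Cl₂ molecule, so n(Cl₂) = 2.894 / 2 = 1.447 mol.
V = n × V_m = 1.447 × 22.7 = 32.8 L.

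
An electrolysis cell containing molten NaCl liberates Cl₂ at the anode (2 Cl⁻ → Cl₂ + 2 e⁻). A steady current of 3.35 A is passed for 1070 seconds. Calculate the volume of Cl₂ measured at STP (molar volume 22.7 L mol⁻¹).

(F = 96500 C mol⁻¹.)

0.422 L

Q = I·t = 3.350 A × 1070.0 s = 3584 C.
n(e⁻) = Q/F = 3584 / 96500 = 0.03715 mol.
2 electrons are transferred per Cl₂ molecule, so n(Cl₂) = 0.03715 / 2 = 0.01857 mol.
V = n × V_m = 0.01857 × 22.7 = 0.422 L.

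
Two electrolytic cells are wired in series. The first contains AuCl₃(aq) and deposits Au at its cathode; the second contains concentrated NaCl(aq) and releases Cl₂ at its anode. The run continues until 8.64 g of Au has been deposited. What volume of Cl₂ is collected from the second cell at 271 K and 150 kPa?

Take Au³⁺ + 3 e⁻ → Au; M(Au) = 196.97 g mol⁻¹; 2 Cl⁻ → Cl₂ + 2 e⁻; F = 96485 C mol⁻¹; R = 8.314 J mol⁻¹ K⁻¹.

n(Au) = 8.64 / 196.97 = 0.04386 mol, so n(e⁻) = 3 × 0.04386 = 0.1316 mol.
The cells are in series, so the same 0.1316 mol of electrons passes through the second cell.
2 Cl⁻ → Cl₂ + 2 e⁻ — 2 mol e⁻ per mol Cl₂, so n(Cl₂) = 0.1316/2 = 0.06580 mol.
V = nRT/P = (0.06580 × 8.314 × 271) / (150 × 10³) = 9.88 × 10⁻⁴ m³ = 0.988 L.

0.988 L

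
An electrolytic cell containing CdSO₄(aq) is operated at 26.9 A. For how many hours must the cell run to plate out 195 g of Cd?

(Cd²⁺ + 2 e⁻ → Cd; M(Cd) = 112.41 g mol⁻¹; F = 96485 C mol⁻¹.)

3.46 h

n(Cd) = m/M = 195 / 112.41 = 1.735 mol.
Each Cd atom requires 2 electrons, so n(e⁻) = 2 × 1.735 = 3.469 mol.
Q = n(e⁻)·F = 3.469 × 96485 = 334700 C.
t = Q/I = 334700 / 26.90 A = 12440 s = 3.46 h.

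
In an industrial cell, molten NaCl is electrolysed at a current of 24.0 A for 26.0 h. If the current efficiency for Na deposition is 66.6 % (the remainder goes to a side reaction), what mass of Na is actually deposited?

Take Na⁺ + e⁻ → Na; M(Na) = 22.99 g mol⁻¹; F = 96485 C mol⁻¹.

Q = I·t = 24.00 × 93600 = 2246000 C.
n(e⁻) = 2246000/96485 = 23.28 mol; theoretically n(Na) = 23.28/1 = 23.28 mol, m_theo = 535.3 g.
At 66.6 % efficiency, m_actual = 0.666 × 535.3 = 356 g.

356 g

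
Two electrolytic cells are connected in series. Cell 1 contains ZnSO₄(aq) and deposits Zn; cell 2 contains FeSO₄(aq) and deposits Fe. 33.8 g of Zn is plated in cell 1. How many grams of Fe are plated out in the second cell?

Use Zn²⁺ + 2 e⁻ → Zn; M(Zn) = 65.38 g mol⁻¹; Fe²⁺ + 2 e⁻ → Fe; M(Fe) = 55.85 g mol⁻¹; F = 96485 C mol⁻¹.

n(Zn) = 33.8 / 65.38 = 0.5170 mol.
Since Zn²⁺ + 2 e⁻ → Zn, n(e⁻) passed = 2 × 0.5170 = 1.034 mol.
Cells in series carry the same charge, so the same 1.034 mol of electrons passes through cell 2.
Fe²⁺ + 2 e⁻ → Fe, so n(Fe) = 1.034 / 2 = 0.5170 mol.
m(Fe) = 0.5170 × 55.85 = 28.9 g.

28.9 g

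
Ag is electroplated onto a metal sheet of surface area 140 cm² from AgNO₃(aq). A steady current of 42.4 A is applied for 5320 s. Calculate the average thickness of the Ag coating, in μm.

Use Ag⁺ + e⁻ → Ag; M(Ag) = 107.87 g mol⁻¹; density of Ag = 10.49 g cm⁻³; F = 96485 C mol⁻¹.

Q = I·t = 42.40 × 5320.0 = 225600 C; n(e⁻) = 2.338 mol.
n(Ag) = n(e⁻)/1 = 2.338 mol, so m = 2.338 × 107.87 = 252.2 g.
Volume = m/ρ = 252.2 / 10.49 = 24.04 cm³.
Thickness = V/A = 24.04 / 140 = 0.172 cm = 1720 μm.

1720 μm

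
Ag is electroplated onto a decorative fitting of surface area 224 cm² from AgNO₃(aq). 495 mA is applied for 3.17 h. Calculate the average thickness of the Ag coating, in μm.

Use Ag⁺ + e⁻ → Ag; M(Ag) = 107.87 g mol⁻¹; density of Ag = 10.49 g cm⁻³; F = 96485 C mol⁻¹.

26.9 μm

Q = I·t = 0.4950 × 11412 = 5649 C; n(e⁻) = 0.05855 mol.
n(Ag) = n(e⁻)/1 = 0.05855 mol, so m = 0.05855 × 107.87 = 6.316 g.
Volume = m/ρ = 6.316 / 10.49 = 0.6020 cm³.
Thickness = V/A = 0.6020 / 224 = 0.00269 cm = 26.9 μm.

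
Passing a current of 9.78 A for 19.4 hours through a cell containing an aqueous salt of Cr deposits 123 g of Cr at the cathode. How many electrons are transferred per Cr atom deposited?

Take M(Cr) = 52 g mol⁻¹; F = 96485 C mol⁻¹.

3

Q = I·t = 9.780 A × 69840 s = 683000 C, so n(e⁻) = 683000/96485 = 7.079 mol.
n(Cr) deposited = 123 / 52 = 2.365 mol.
Electrons per atom = n(e⁻)/n(Cr) = 7.079 / 2.365 = 2.99 ≈ 3, so the ion is Cr³⁺.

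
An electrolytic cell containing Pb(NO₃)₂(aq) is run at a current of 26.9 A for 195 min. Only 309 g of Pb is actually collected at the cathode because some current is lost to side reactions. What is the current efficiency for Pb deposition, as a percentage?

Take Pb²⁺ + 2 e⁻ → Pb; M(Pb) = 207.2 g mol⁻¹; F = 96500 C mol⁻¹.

91.5 %

Q = I·t = 26.90 × 11700 = 314700 C; n(e⁻) = 314700/96500 = 3.261 mol.
Theoretical n(Pb) = n(e⁻)/2 = 1.631 mol, i.e. m_theo = 1.631 × 207.2 = 337.9 g.
Efficiency = m_actual / m_theo = 309 / 337.9 = 91.5 %.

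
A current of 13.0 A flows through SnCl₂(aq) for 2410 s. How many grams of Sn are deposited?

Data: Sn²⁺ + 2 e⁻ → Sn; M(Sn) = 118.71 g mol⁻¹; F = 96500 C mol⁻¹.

19.3 g

Q = I·t = 13.00 A × 2410.0 s = 31330 C.
n(e⁻) = Q/F = 31330 / 96500 = 0.3247 mol.
Sn²⁺ + 2 e⁻ → Sn, so n(Sn) = n(e⁻)/2 = 0.1623 mol.
m = n·M = 0.1623 × 118.71 = 19.3 g.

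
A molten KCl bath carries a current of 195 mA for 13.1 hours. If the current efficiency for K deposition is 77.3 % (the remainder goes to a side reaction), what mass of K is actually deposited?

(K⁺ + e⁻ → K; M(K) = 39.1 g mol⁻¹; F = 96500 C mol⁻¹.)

2.88 g

Q = I·t = 0.1950 × 47160 = 9196 C.
n(e⁻) = 9196/96500 = 0.09530 mol; theoretically n(K) = 0.09530/1 = 0.09530 mol, m_theo = 3.726 g.
At 77.3 % efficiency, m_actual = 0.773 × 3.726 = 2.88 g.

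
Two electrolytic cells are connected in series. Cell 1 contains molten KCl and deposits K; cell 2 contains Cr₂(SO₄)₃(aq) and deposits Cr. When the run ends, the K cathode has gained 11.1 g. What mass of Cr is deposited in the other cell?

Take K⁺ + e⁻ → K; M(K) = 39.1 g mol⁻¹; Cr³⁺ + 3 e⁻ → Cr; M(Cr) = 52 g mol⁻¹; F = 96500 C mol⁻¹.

n(K) = 11.1 / 39.1 = 0.2839 mol.
Since K⁺ + e⁻ → K, n(e⁻) passed = 1 × 0.2839 = 0.2839 mol.
Cells in series carry the same charge, so the same 0.2839 mol of electrons passes through cell 2.
Cr³⁺ + 3 e⁻ → Cr, so n(Cr) = 0.2839 / 3 = 0.09463 mol.
m(Cr) = 0.09463 × 52 = 4.92 g.

4.92 g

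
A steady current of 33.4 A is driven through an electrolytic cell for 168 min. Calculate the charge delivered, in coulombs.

3.37 × 10⁵ C

Q = I·t = 33.40 A × 10080 s = 3.37 × 10⁵ C.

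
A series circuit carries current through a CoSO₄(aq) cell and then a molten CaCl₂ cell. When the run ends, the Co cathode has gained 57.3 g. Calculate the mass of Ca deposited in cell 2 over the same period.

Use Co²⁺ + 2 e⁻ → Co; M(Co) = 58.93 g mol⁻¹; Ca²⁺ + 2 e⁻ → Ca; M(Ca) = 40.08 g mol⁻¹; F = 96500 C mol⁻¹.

39.0 g

n(Co) = 57.3 / 58.93 = 0.9723 mol.
Since Co²⁺ + 2 e⁻ → Co, n(e⁻) passed = 2 × 0.9723 = 1.945 mol.
Cells in series carry the same charge, so the same 1.945 mol of electrons passes through cell 2.
Ca²⁺ + 2 e⁻ → Ca, so n(Ca) = 1.945 / 2 = 0.9723 mol.
m(Ca) = 0.9723 × 40.08 = 39.0 g.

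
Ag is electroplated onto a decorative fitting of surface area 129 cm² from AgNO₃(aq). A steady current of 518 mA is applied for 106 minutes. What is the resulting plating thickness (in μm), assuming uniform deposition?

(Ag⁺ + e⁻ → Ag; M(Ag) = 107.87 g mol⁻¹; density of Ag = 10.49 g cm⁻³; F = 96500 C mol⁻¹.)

27.2 μm

Q = I·t = 0.5180 × 6360.0 = 3294 C; n(e⁻) = 0.03414 mol.
n(Ag) = n(e⁻)/1 = 0.03414 mol, so m = 0.03414 × 107.87 = 3.683 g.
Volume = m/ρ = 3.683 / 10.49 = 0.3511 cm³.
Thickness = V/A = 0.3511 / 129 = 0.00272 cm = 27.2 μm.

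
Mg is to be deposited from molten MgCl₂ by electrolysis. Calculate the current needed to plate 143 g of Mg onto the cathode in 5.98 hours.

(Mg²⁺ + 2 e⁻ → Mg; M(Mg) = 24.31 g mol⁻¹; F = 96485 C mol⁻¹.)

n(Mg) = 143 / 24.31 = 5.882 mol.
n(e⁻) = 2 × 5.882 = 11.76 mol.
Q = n(e⁻)·F = 11.76 × 96485 = 1135000 C.
I = Q/t = 1135000 / 21528 s = 52.7 A.

52.7 A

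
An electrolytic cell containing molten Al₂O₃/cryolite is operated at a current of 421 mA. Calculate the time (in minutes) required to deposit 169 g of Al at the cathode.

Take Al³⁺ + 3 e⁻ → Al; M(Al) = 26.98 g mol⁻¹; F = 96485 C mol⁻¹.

71800 min

n(Al) = m/M = 169 / 26.98 = 6.264 mol.
Each Al atom requires 3 electrons, so n(e⁻) = 3 × 6.264 = 18.79 mol.
Q = n(e⁻)·F = 18.79 × 96485 = 1813000 C.
t = Q/I = 1813000 / 0.4210 A = 4307000 s = 71800 min.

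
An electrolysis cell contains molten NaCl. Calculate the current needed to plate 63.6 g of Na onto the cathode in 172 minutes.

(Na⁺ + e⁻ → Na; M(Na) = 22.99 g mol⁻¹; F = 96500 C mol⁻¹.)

25.9 A

n(Na) = 63.6 / 22.99 = 2.766 mol.
n(e⁻) = 1 × 2.766 = 2.766 mol.
Q = n(e⁻)·F = 2.766 × 96500 = 267000 C.
I = Q/t = 267000 / 10320 s = 25.9 A.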